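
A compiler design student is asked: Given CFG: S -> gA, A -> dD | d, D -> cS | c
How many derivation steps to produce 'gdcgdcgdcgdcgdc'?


Grammar: S -> gA, A -> dD | d, D -> cS | c
Deriving 'gdcgdcgdcgdcgdc':
Step 1: S -> gA => gA
Step 2: A -> dD => gdD
Step 3: D -> cS => gdcS
Step 4: S -> gA => gdcgA
Step 5: A -> dD => gdcgdD
Step 6: D -> cS => gdcgdcS
Step 7: S -> gA => gdcgdcgA
Step 8: A -> dD => gdcgdcgdD
Step 9: D -> cS => gdcgdcgdcS
Step 10: S -> gA => gdcgdcgdcgA
Step 11: A -> dD => gdcgdcgdcgdD
Step 12: D -> cS => gdcgdcgdcgdcS
Step 13: S -> gA => gdcgdcgdcgdcgA
Step 14: A -> dD => gdcgdcgdcgdcgdD
Step 15: D -> c => gdcgdcgdcgdcgdc
Total derivation steps: 15

15


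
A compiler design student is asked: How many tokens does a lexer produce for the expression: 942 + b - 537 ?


Scanning '942 + b - 537'
Token 1: '942' -> integer_literal
Token 2: '+' -> operator
Token 3: 'b' -> identifier
Token 4: '-' -> operator
Token 5: '537' -> integer_literal
Total tokens: 5

5


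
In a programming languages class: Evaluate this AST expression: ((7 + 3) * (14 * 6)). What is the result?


Expression: ((7 + 3) * (14 * 6))
Evaluating step by step:
  7 + 3 = 10
  14 * 6 = 84
  10 * 84 = 840
Result: 840

840


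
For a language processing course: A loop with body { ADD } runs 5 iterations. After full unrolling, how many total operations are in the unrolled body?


Loop body operations: ADD (1 op per iteration)
Unrolling 5 iterations:
  Iteration 1: ADD (1 ops)
  Iteration 2: ADD (1 ops)
  Iteration 3: ADD (1 ops)
  Iteration 4: ADD (1 ops)
  Iteration 5: ADD (1 ops)
Total: 5 iterations * 1 ops/iter = 5 operations

5


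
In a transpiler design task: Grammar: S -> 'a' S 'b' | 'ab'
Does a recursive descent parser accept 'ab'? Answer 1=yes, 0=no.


Grammar accepts strings of the form a^n b^n (n >= 1)
Word: 'ab'
Counting: 1 a's and 1 b's
Check: 1 == 1? Yes
Derivation (S -> aSb applied 0 time(s), then S -> ab): S => ab
Accepted

1


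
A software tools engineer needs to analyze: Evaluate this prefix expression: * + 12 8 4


Parsing prefix expression: * + 12 8 4
Step 1: Innermost operation '+ 12 8'
  12 + 8 = 20
Step 2: Outer operation '* [20] 4'
  20 * 4 = 80

80


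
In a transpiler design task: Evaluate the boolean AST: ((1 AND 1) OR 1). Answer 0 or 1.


Step 1: Evaluate inner node
  1 AND 1 = 1
Step 2: Evaluate root node
  1 OR 1 = 1

1


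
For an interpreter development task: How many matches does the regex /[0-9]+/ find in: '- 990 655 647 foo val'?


Pattern: /[0-9]+/ (int literals)
Input: '- 990 655 647 foo val'
Scanning for matches:
  Match 1: '990'
  Match 2: '655'
  Match 3: '647'
Total matches: 3

3


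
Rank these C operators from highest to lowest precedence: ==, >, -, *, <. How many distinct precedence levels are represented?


Looking up precedence for each operator:
  == -> precedence 3
  > -> precedence 4
  - -> precedence 5
  * -> precedence 6
  < -> precedence 4
Sorted highest to lowest: *, -, >, <, ==
Distinct precedence values: [6, 5, 4, 3]
Number of distinct levels: 4

4


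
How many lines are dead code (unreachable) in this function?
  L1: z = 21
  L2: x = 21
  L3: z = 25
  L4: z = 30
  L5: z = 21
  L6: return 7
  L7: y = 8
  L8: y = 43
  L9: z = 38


Analyzing control flow:
  L1: reachable (before return)
  L2: reachable (before return)
  L3: reachable (before return)
  L4: reachable (before return)
  L5: reachable (before return)
  L6: reachable (return statement)
  L7: DEAD (after return at L6)
  L8: DEAD (after return at L6)
  L9: DEAD (after return at L6)
Return at L6, total lines = 9
Dead lines: L7 through L9
Count: 3

3


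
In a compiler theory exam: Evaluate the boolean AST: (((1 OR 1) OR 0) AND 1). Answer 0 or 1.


Step 1: Evaluate inner node
  1 OR 1 = 1
Step 2: Evaluate next node
  1 OR 0 = 1
Step 3: Evaluate root node
  1 AND 1 = 1

1


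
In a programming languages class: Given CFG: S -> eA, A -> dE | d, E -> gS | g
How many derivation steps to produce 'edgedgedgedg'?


Grammar: S -> eA, A -> dE | d, E -> gS | g
Deriving 'edgedgedgedg':
Step 1: S -> eA => eA
Step 2: A -> dE => edE
Step 3: E -> gS => edgS
Step 4: S -> eA => edgeA
Step 5: A -> dE => edgedE
Step 6: E -> gS => edgedgS
Step 7: S -> eA => edgedgeA
Step 8: A -> dE => edgedgedE
Step 9: E -> gS => edgedgedgS
Step 10: S -> eA => edgedgedgeA
Step 11: A -> dE => edgedgedgedE
Step 12: E -> g => edgedgedgedg
Total derivation steps: 12

12


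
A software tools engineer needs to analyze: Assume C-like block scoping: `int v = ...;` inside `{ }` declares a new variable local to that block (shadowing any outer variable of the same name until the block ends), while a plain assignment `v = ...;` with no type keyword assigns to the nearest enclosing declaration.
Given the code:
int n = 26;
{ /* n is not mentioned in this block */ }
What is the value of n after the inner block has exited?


Analyzing scoping rules:
Outer scope: declares n = 26
Inner block: n is neither redeclared nor assigned -> unchanged
After the block -> 26
Result: 26

26


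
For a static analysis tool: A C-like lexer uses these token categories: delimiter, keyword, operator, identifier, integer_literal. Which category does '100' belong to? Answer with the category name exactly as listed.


Token: '100'
Checking categories:
  identifier: no
  integer_literal: YES
  operator: no
  keyword: no
  delimiter: no
Category: integer_literal

integer_literal


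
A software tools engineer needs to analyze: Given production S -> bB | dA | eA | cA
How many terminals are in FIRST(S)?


Production: S -> bB | dA | eA | cA
Examining each alternative for leading terminals:
  S -> bB : first terminal = 'b'
  S -> dA : first terminal = 'd'
  S -> eA : first terminal = 'e'
  S -> cA : first terminal = 'c'
FIRST(S) = {b, c, d, e}
Count: 4

4


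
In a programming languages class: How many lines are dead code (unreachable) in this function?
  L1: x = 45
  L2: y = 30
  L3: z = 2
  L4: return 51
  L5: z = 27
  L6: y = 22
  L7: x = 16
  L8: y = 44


Analyzing control flow:
  L1: reachable (before return)
  L2: reachable (before return)
  L3: reachable (before return)
  L4: reachable (return statement)
  L5: DEAD (after return at L4)
  L6: DEAD (after return at L4)
  L7: DEAD (after return at L4)
  L8: DEAD (after return at L4)
Return at L4, total lines = 8
Dead lines: L5 through L8
Count: 4

4


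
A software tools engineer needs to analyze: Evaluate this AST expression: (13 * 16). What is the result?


Expression: (13 * 16)
Evaluating step by step:
  13 * 16 = 208
Result: 208

208


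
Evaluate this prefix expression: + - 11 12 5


Parsing prefix expression: + - 11 12 5
Step 1: Innermost operation '- 11 12'
  11 - 12 = -1
Step 2: Outer operation '+ [-1] 5'
  -1 + 5 = 4

4


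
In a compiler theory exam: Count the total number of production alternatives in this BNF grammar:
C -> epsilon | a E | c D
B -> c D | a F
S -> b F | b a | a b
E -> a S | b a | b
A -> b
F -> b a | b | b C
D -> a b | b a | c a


Counting alternatives per rule:
  C: 3 alternative(s)
  B: 2 alternative(s)
  S: 3 alternative(s)
  E: 3 alternative(s)
  A: 1 alternative(s)
  F: 3 alternative(s)
  D: 3 alternative(s)
Sum: 3 + 2 + 3 + 3 + 1 + 3 + 3 = 18

18


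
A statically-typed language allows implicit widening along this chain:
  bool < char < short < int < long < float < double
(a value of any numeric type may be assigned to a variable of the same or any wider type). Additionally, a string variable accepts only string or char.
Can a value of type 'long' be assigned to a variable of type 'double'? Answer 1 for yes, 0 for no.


Target variable type: double
Source value type: long
Numeric ranks: long=4, double=6
Widening allowed iff rank(source) <= rank(target): 4 <= 6? Yes
Result: 1

1


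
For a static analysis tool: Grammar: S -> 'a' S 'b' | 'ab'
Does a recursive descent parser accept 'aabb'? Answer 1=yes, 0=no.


Grammar accepts strings of the form a^n b^n (n >= 1)
Word: 'aabb'
Counting: 2 a's and 2 b's
Check: 2 == 2? Yes
Derivation (S -> aSb applied 1 time(s), then S -> ab): S => aSb => aabb
Accepted

1


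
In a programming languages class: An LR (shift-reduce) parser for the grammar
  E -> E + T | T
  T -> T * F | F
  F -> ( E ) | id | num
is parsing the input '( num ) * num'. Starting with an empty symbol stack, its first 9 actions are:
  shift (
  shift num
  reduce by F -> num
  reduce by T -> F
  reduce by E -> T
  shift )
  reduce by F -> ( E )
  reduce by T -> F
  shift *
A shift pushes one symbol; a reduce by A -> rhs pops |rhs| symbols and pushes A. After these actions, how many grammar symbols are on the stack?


Tracking the symbol stack through each action:
  Action 1: shift '(' : push -> stack = [(] (size 1)
  Action 2: shift 'num' : push -> stack = [(, num] (size 2)
  Action 3: reduce by F -> num : pop 1, push F -> stack = [(, F] (size 2)
  Action 4: reduce by T -> F : pop 1, push T -> stack = [(, T] (size 2)
  Action 5: reduce by E -> T : pop 1, push E -> stack = [(, E] (size 2)
  Action 6: shift ')' : push -> stack = [(, E, )] (size 3)
  Action 7: reduce by F -> ( E ) : pop 3, push F -> stack = [F] (size 1)
  Action 8: reduce by T -> F : pop 1, push T -> stack = [T] (size 1)
  Action 9: shift '*' : push -> stack = [T, *] (size 2)
Final stack size: 2

2


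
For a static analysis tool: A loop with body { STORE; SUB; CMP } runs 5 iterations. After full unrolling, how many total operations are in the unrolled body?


Loop body operations: STORE, SUB, CMP (3 ops per iteration)
Unrolling 5 iterations:
  Iteration 1: STORE, SUB, CMP (3 ops)
  Iteration 2: STORE, SUB, CMP (3 ops)
  Iteration 3: STORE, SUB, CMP (3 ops)
  Iteration 4: STORE, SUB, CMP (3 ops)
  Iteration 5: STORE, SUB, CMP (3 ops)
Total: 5 iterations * 3 ops/iter = 15 operations

15


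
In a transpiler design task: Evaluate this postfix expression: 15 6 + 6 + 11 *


Processing tokens left to right:
Push 15, Push 6
Pop 15 and 6, compute 15 + 6 = 21, push 21
Push 6
Pop 21 and 6, compute 21 + 6 = 27, push 27
Push 11
Pop 27 and 11, compute 27 * 11 = 297, push 297
Stack result: 297

297


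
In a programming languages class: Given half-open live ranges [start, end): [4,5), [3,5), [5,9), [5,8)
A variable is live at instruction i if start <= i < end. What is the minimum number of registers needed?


Live ranges:
  Var0: [4, 5)
  Var1: [3, 5)
  Var2: [5, 9)
  Var3: [5, 8)
Sweep-line events (position, delta, active):
  pos=3 start -> active=1
  pos=4 start -> active=2
  pos=5 end -> active=1
  pos=5 end -> active=0
  pos=5 start -> active=1
  pos=5 start -> active=2
  pos=8 end -> active=1
  pos=9 end -> active=0
Maximum simultaneous active: 2
Minimum registers needed: 2

2


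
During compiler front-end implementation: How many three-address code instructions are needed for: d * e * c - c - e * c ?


Expression: d * e * c - c - e * c
Generating three-address code (respecting * over +/- precedence):
  Instruction 1: t1 = d * e
  Instruction 2: t2 = t1 * c
  Instruction 3: t3 = e * c
  Instruction 4: t4 = t2 - c
  Instruction 5: t5 = t4 - t3
Total instructions: 5

5


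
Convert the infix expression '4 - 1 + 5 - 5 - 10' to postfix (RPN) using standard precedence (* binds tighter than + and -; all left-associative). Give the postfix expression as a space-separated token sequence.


Applying the shunting-yard algorithm:
  Operand 4 -> output
  Push '-' onto operator stack -> op-stack: [-]
  Operand 1 -> output
  See '+' (prec 1); top '-' (prec 1) >= it -> pop '-' to output
  Push '+' onto operator stack -> op-stack: [+]
  Operand 5 -> output
  See '-' (prec 1); top '+' (prec 1) >= it -> pop '+' to output
  Push '-' onto operator stack -> op-stack: [-]
  Operand 5 -> output
  See '-' (prec 1); top '-' (prec 1) >= it -> pop '-' to output
  Push '-' onto operator stack -> op-stack: [-]
  Operand 10 -> output
  End of input: pop '-' to output
Postfix result: 4 1 - 5 + 5 - 10 -

4 1 - 5 + 5 - 10 -


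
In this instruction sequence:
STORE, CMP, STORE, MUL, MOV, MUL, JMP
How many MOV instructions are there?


Scanning instruction sequence for MOV:
  Position 1: STORE
  Position 2: CMP
  Position 3: STORE
  Position 4: MUL
  Position 5: MOV <- MATCH
  Position 6: MUL
  Position 7: JMP
Matches at positions: [5]
Total MOV count: 1

1


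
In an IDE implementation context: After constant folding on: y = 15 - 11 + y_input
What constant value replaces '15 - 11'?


Identifying constant sub-expression:
  Original: y = 15 - 11 + y_input
  15 and 11 are both compile-time constants
  Evaluating: 15 - 11 = 4
  After folding: y = 4 + y_input

4


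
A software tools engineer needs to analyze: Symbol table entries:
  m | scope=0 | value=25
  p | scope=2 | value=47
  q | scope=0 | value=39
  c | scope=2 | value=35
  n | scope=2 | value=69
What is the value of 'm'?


Searching symbol table for 'm':
  m | scope=0 | value=25 <- MATCH
  p | scope=2 | value=47
  q | scope=0 | value=39
  c | scope=2 | value=35
  n | scope=2 | value=69
Found 'm' at scope 0 with value 25

25


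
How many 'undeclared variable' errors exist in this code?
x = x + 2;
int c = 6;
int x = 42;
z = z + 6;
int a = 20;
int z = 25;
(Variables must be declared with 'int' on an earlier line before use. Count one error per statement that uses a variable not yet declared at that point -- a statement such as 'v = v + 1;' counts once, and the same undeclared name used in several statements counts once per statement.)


Scanning code line by line:
  Line 1: use 'x' -> ERROR (undeclared)
  Line 2: declare 'c' -> declared = ['c']
  Line 3: declare 'x' -> declared = ['c', 'x']
  Line 4: use 'z' -> ERROR (undeclared)
  Line 5: declare 'a' -> declared = ['a', 'c', 'x']
  Line 6: declare 'z' -> declared = ['a', 'c', 'x', 'z']
Total undeclared variable errors: 2

2


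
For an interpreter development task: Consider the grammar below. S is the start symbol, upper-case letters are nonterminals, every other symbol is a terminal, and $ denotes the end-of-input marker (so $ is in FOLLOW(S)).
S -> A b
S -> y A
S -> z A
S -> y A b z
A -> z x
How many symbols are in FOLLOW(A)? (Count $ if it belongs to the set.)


S is the start symbol and does not occur in any rule body, so FOLLOW(S) = {$}.
Examining every occurrence of A in a rule body:
  S -> A b : A is followed by terminal 'b' -> add 'b'
  S -> y A : A is at the right end -> add FOLLOW(S) = {$}
  S -> z A : A is at the right end -> add FOLLOW(S) = {$} (already in the set)
  S -> y A b z : A is followed by terminal 'b' -> add 'b' (already in the set)
  A -> z x : A does not occur in the body -> contributes nothing
FOLLOW(A) = {b, $}
Count: 2

2


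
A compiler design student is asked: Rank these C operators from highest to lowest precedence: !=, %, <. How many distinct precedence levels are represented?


Looking up precedence for each operator:
  != -> precedence 3
  % -> precedence 6
  < -> precedence 4
Sorted highest to lowest: %, <, !=
Distinct precedence values: [6, 4, 3]
Number of distinct levels: 3

3


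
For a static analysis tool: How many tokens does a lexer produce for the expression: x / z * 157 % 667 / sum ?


Scanning 'x / z * 157 % 667 / sum'
Token 1: 'x' -> identifier
Token 2: '/' -> operator
Token 3: 'z' -> identifier
Token 4: '*' -> operator
Token 5: '157' -> integer_literal
Token 6: '%' -> operator
Token 7: '667' -> integer_literal
Token 8: '/' -> operator
Token 9: 'sum' -> identifier
Total tokens: 9

9


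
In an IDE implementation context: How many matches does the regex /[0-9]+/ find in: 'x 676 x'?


Pattern: /[0-9]+/ (int literals)
Input: 'x 676 x'
Scanning for matches:
  Match 1: '676'
Total matches: 1

1


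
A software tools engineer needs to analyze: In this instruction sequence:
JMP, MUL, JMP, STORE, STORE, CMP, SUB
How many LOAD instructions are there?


Scanning instruction sequence for LOAD:
  Position 1: JMP
  Position 2: MUL
  Position 3: JMP
  Position 4: STORE
  Position 5: STORE
  Position 6: CMP
  Position 7: SUB
Matches at positions: []
Total LOAD count: 0

0


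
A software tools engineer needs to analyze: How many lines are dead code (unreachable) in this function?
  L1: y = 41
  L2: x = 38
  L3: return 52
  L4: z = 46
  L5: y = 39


Analyzing control flow:
  L1: reachable (before return)
  L2: reachable (before return)
  L3: reachable (return statement)
  L4: DEAD (after return at L3)
  L5: DEAD (after return at L3)
Return at L3, total lines = 5
Dead lines: L4 through L5
Count: 2

2


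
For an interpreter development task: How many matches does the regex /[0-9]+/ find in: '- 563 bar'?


Pattern: /[0-9]+/ (int literals)
Input: '- 563 bar'
Scanning for matches:
  Match 1: '563'
Total matches: 1

1


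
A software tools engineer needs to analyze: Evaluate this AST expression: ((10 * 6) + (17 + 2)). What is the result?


Expression: ((10 * 6) + (17 + 2))
Evaluating step by step:
  10 * 6 = 60
  17 + 2 = 19
  60 + 19 = 79
Result: 79

79


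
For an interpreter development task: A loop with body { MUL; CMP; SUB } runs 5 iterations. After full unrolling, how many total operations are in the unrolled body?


Loop body operations: MUL, CMP, SUB (3 ops per iteration)
Unrolling 5 iterations:
  Iteration 1: MUL, CMP, SUB (3 ops)
  Iteration 2: MUL, CMP, SUB (3 ops)
  Iteration 3: MUL, CMP, SUB (3 ops)
  Iteration 4: MUL, CMP, SUB (3 ops)
  Iteration 5: MUL, CMP, SUB (3 ops)
Total: 5 iterations * 3 ops/iter = 15 operations

15


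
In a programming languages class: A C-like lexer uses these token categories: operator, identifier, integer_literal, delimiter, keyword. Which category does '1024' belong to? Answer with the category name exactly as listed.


Token: '1024'
Checking categories:
  identifier: no
  integer_literal: YES
  operator: no
  keyword: no
  delimiter: no
Category: integer_literal

integer_literal


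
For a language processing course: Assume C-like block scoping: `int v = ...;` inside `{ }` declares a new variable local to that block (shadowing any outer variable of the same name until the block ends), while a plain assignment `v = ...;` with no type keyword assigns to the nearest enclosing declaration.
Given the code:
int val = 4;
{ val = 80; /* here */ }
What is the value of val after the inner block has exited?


Analyzing scoping rules:
Outer scope: declares val = 4
Inner block: 'val = 80;' has no type keyword, so it is an assignment to the outer val (no shadowing)
The assignment changed the outer variable itself, so the new value persists after the block -> 80
Result: 80

80


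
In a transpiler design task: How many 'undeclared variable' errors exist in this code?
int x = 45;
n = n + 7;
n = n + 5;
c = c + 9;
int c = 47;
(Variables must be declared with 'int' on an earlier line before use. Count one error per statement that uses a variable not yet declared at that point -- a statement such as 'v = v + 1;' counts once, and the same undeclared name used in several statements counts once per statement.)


Scanning code line by line:
  Line 1: declare 'x' -> declared = ['x']
  Line 2: use 'n' -> ERROR (undeclared)
  Line 3: use 'n' -> ERROR (undeclared)
  Line 4: use 'c' -> ERROR (undeclared)
  Line 5: declare 'c' -> declared = ['c', 'x']
Total undeclared variable errors: 3

3


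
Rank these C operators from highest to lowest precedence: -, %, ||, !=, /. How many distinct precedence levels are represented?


Looking up precedence for each operator:
  - -> precedence 5
  % -> precedence 6
  || -> precedence 1
  != -> precedence 3
  / -> precedence 6
Sorted highest to lowest: %, /, -, !=, ||
Distinct precedence values: [6, 5, 3, 1]
Number of distinct levels: 4

4


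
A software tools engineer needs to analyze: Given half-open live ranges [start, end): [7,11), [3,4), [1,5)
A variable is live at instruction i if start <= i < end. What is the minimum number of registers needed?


Live ranges:
  Var0: [7, 11)
  Var1: [3, 4)
  Var2: [1, 5)
Sweep-line events (position, delta, active):
  pos=1 start -> active=1
  pos=3 start -> active=2
  pos=4 end -> active=1
  pos=5 end -> active=0
  pos=7 start -> active=1
  pos=11 end -> active=0
Maximum simultaneous active: 2
Minimum registers needed: 2

2


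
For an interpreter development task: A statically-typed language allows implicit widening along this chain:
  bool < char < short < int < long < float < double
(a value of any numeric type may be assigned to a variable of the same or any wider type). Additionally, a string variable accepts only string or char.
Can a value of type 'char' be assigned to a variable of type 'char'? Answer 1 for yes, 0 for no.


Target variable type: char
Source value type: char
Numeric ranks: char=1, char=1
Widening allowed iff rank(source) <= rank(target): 1 <= 1? Yes
Result: 1

1


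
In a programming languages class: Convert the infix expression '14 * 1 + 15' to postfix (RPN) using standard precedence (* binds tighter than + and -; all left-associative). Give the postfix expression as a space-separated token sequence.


Applying the shunting-yard algorithm:
  Operand 14 -> output
  Push '*' onto operator stack -> op-stack: [*]
  Operand 1 -> output
  See '+' (prec 1); top '*' (prec 2) >= it -> pop '*' to output
  Push '+' onto operator stack -> op-stack: [+]
  Operand 15 -> output
  End of input: pop '+' to output
Postfix result: 14 1 * 15 +

14 1 * 15 +


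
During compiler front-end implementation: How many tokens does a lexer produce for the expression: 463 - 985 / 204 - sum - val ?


Scanning '463 - 985 / 204 - sum - val'
Token 1: '463' -> integer_literal
Token 2: '-' -> operator
Token 3: '985' -> integer_literal
Token 4: '/' -> operator
Token 5: '204' -> integer_literal
Token 6: '-' -> operator
Token 7: 'sum' -> identifier
Token 8: '-' -> operator
Token 9: 'val' -> identifier
Total tokens: 9

9


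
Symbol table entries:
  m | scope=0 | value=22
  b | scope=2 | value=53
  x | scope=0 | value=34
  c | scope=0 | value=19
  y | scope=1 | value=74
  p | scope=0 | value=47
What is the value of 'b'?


Searching symbol table for 'b':
  m | scope=0 | value=22
  b | scope=2 | value=53 <- MATCH
  x | scope=0 | value=34
  c | scope=0 | value=19
  y | scope=1 | value=74
  p | scope=0 | value=47
Found 'b' at scope 2 with value 53

53


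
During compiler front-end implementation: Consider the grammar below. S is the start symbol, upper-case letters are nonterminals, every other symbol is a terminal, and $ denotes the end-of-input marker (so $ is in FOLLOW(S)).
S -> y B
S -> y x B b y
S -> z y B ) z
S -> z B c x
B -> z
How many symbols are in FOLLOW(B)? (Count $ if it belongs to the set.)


S is the start symbol and does not occur in any rule body, so FOLLOW(S) = {$}.
Examining every occurrence of B in a rule body:
  S -> y B : B is at the right end -> add FOLLOW(S) = {$}
  S -> y x B b y : B is followed by terminal 'b' -> add 'b'
  S -> z y B ) z : B is followed by terminal ')' -> add ')'
  S -> z B c x : B is followed by terminal 'c' -> add 'c'
  B -> z : B does not occur in the body -> contributes nothing
FOLLOW(B) = {), b, c, $}
Count: 4

4


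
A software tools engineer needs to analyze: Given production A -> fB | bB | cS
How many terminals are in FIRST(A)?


Production: A -> fB | bB | cS
Examining each alternative for leading terminals:
  A -> fB : first terminal = 'f'
  A -> bB : first terminal = 'b'
  A -> cS : first terminal = 'c'
FIRST(A) = {b, c, f}
Count: 3

3


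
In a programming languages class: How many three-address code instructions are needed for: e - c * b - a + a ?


Expression: e - c * b - a + a
Generating three-address code (respecting * over +/- precedence):
  Instruction 1: t1 = c * b
  Instruction 2: t2 = e - t1
  Instruction 3: t3 = t2 - a
  Instruction 4: t4 = t3 + a
Total instructions: 4

4


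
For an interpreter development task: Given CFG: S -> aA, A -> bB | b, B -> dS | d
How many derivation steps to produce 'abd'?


Grammar: S -> aA, A -> bB | b, B -> dS | d
Deriving 'abd':
Step 1: S -> aA => aA
Step 2: A -> bB => abB
Step 3: B -> d => abd
Total derivation steps: 3

3


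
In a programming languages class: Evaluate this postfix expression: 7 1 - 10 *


Processing tokens left to right:
Push 7, Push 1
Pop 7 and 1, compute 7 - 1 = 6, push 6
Push 10
Pop 6 and 10, compute 6 * 10 = 60, push 60
Stack result: 60

60


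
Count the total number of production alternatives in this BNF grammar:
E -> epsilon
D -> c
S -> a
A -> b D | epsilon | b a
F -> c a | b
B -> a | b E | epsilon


Counting alternatives per rule:
  E: 1 alternative(s)
  D: 1 alternative(s)
  S: 1 alternative(s)
  A: 3 alternative(s)
  F: 2 alternative(s)
  B: 3 alternative(s)
Sum: 1 + 1 + 1 + 3 + 2 + 3 = 11

11


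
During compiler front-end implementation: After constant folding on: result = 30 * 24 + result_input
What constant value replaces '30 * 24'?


Identifying constant sub-expression:
  Original: result = 30 * 24 + result_input
  30 and 24 are both compile-time constants
  Evaluating: 30 * 24 = 720
  After folding: result = 720 + result_input

720


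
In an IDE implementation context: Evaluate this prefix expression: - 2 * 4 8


Parsing prefix expression: - 2 * 4 8
Step 1: Innermost operation '* 4 8'
  4 * 8 = 32
Step 2: Outer operation '- 2 [32]'
  2 - 32 = -30

-30


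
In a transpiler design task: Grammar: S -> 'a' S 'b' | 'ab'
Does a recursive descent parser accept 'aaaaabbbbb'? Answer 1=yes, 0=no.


Grammar accepts strings of the form a^n b^n (n >= 1)
Word: 'aaaaabbbbb'
Counting: 5 a's and 5 b's
Check: 5 == 5? Yes
Derivation (S -> aSb applied 4 time(s), then S -> ab): S => aSb => aaSbb => aaaSbbb => aaaaSbbbb => aaaaabbbbb
Accepted

1


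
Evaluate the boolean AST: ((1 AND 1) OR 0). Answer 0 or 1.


Step 1: Evaluate inner node
  1 AND 1 = 1
Step 2: Evaluate root node
  1 OR 0 = 1

1


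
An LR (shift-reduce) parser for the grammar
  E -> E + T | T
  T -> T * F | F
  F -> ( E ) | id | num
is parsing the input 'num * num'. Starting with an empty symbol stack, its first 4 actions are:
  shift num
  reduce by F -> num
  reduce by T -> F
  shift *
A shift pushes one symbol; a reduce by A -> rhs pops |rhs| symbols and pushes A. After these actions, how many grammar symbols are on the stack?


Tracking the symbol stack through each action:
  Action 1: shift 'num' : push -> stack = [num] (size 1)
  Action 2: reduce by F -> num : pop 1, push F -> stack = [F] (size 1)
  Action 3: reduce by T -> F : pop 1, push T -> stack = [T] (size 1)
  Action 4: shift '*' : push -> stack = [T, *] (size 2)
Final stack size: 2

2


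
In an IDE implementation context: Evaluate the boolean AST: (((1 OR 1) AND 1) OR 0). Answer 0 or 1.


Step 1: Evaluate inner node
  1 OR 1 = 1
Step 2: Evaluate next node
  1 AND 1 = 1
Step 3: Evaluate root node
  1 OR 0 = 1

1


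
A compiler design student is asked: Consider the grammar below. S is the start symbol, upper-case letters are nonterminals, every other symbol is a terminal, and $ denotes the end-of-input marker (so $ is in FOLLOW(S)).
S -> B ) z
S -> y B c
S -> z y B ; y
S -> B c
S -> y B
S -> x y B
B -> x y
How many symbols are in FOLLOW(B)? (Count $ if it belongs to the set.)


S is the start symbol and does not occur in any rule body, so FOLLOW(S) = {$}.
Examining every occurrence of B in a rule body:
  S -> B ) z : B is followed by terminal ')' -> add ')'
  S -> y B c : B is followed by terminal 'c' -> add 'c'
  S -> z y B ; y : B is followed by terminal ';' -> add ';'
  S -> B c : B is followed by terminal 'c' -> add 'c' (already in the set)
  S -> y B : B is at the right end -> add FOLLOW(S) = {$}
  S -> x y B : B is at the right end -> add FOLLOW(S) = {$} (already in the set)
  B -> x y : B does not occur in the body -> contributes nothing
FOLLOW(B) = {), ;, c, $}
Count: 4

4


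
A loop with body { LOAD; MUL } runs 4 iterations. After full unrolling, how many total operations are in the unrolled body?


Loop body operations: LOAD, MUL (2 ops per iteration)
Unrolling 4 iterations:
  Iteration 1: LOAD, MUL (2 ops)
  Iteration 2: LOAD, MUL (2 ops)
  Iteration 3: LOAD, MUL (2 ops)
  Iteration 4: LOAD, MUL (2 ops)
Total: 4 iterations * 2 ops/iter = 8 operations

8


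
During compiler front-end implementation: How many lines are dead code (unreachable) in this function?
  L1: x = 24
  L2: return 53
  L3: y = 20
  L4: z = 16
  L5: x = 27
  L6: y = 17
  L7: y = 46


Analyzing control flow:
  L1: reachable (before return)
  L2: reachable (return statement)
  L3: DEAD (after return at L2)
  L4: DEAD (after return at L2)
  L5: DEAD (after return at L2)
  L6: DEAD (after return at L2)
  L7: DEAD (after return at L2)
Return at L2, total lines = 7
Dead lines: L3 through L7
Count: 5

5


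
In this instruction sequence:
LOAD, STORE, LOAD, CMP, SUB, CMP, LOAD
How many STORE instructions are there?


Scanning instruction sequence for STORE:
  Position 1: LOAD
  Position 2: STORE <- MATCH
  Position 3: LOAD
  Position 4: CMP
  Position 5: SUB
  Position 6: CMP
  Position 7: LOAD
Matches at positions: [2]
Total STORE count: 1

1


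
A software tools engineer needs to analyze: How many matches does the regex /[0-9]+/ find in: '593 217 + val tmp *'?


Pattern: /[0-9]+/ (int literals)
Input: '593 217 + val tmp *'
Scanning for matches:
  Match 1: '593'
  Match 2: '217'
Total matches: 2

2


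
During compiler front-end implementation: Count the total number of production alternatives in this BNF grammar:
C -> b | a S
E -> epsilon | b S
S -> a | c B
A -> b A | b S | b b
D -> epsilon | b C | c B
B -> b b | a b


Counting alternatives per rule:
  C: 2 alternative(s)
  E: 2 alternative(s)
  S: 2 alternative(s)
  A: 3 alternative(s)
  D: 3 alternative(s)
  B: 2 alternative(s)
Sum: 2 + 2 + 2 + 3 + 3 + 2 = 14

14


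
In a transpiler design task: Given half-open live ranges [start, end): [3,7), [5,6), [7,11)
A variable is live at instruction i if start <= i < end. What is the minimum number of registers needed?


Live ranges:
  Var0: [3, 7)
  Var1: [5, 6)
  Var2: [7, 11)
Sweep-line events (position, delta, active):
  pos=3 start -> active=1
  pos=5 start -> active=2
  pos=6 end -> active=1
  pos=7 end -> active=0
  pos=7 start -> active=1
  pos=11 end -> active=0
Maximum simultaneous active: 2
Minimum registers needed: 2

2


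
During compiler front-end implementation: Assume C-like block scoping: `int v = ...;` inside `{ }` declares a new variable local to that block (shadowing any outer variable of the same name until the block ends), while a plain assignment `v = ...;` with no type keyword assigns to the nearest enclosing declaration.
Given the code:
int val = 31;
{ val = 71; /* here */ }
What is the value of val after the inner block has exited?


Analyzing scoping rules:
Outer scope: declares val = 31
Inner block: 'val = 71;' has no type keyword, so it is an assignment to the outer val (no shadowing)
The assignment changed the outer variable itself, so the new value persists after the block -> 71
Result: 71

71


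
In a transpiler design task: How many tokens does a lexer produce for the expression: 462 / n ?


Scanning '462 / n'
Token 1: '462' -> integer_literal
Token 2: '/' -> operator
Token 3: 'n' -> identifier
Total tokens: 3

3


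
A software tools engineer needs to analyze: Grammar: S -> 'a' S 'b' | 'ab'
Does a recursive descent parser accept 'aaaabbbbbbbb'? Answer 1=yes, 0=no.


Grammar accepts strings of the form a^n b^n (n >= 1)
Word: 'aaaabbbbbbbb'
Counting: 4 a's and 8 b's
Check: 4 == 8? No
Mismatch: a-count != b-count
Rejected

0


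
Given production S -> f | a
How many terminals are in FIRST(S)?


Production: S -> f | a
Examining each alternative for leading terminals:
  S -> f : first terminal = 'f'
  S -> a : first terminal = 'a'
FIRST(S) = {a, f}
Count: 2

2


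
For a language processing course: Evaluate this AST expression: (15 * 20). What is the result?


Expression: (15 * 20)
Evaluating step by step:
  15 * 20 = 300
Result: 300

300


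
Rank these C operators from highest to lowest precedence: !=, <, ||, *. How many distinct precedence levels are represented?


Looking up precedence for each operator:
  != -> precedence 3
  < -> precedence 4
  || -> precedence 1
  * -> precedence 6
Sorted highest to lowest: *, <, !=, ||
Distinct precedence values: [6, 4, 3, 1]
Number of distinct levels: 4

4


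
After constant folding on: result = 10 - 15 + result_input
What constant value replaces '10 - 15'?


Identifying constant sub-expression:
  Original: result = 10 - 15 + result_input
  10 and 15 are both compile-time constants
  Evaluating: 10 - 15 = -5
  After folding: result = -5 + result_input

-5


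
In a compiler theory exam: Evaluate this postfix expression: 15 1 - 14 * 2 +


Processing tokens left to right:
Push 15, Push 1
Pop 15 and 1, compute 15 - 1 = 14, push 14
Push 14
Pop 14 and 14, compute 14 * 14 = 196, push 196
Push 2
Pop 196 and 2, compute 196 + 2 = 198, push 198
Stack result: 198

198


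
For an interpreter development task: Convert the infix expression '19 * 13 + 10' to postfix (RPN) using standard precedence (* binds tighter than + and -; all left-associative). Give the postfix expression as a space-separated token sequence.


Applying the shunting-yard algorithm:
  Operand 19 -> output
  Push '*' onto operator stack -> op-stack: [*]
  Operand 13 -> output
  See '+' (prec 1); top '*' (prec 2) >= it -> pop '*' to output
  Push '+' onto operator stack -> op-stack: [+]
  Operand 10 -> output
  End of input: pop '+' to output
Postfix result: 19 13 * 10 +

19 13 * 10 +


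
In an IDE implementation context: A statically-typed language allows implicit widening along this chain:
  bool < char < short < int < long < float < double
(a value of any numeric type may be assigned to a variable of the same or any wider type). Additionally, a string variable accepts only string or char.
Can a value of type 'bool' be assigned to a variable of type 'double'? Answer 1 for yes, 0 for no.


Target variable type: double
Source value type: bool
Numeric ranks: bool=0, double=6
Widening allowed iff rank(source) <= rank(target): 0 <= 6? Yes
Result: 1

1


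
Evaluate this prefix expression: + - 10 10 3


Parsing prefix expression: + - 10 10 3
Step 1: Innermost operation '- 10 10'
  10 - 10 = 0
Step 2: Outer operation '+ [0] 3'
  0 + 3 = 3

3


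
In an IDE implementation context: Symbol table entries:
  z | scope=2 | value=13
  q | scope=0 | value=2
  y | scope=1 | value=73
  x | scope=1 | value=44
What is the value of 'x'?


Searching symbol table for 'x':
  z | scope=2 | value=13
  q | scope=0 | value=2
  y | scope=1 | value=73
  x | scope=1 | value=44 <- MATCH
Found 'x' at scope 1 with value 44

44


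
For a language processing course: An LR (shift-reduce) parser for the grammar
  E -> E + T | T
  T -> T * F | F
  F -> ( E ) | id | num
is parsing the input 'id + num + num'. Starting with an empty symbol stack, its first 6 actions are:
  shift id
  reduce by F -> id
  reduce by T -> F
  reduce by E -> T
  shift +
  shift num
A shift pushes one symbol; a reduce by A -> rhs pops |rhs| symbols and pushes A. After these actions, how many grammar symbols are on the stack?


Tracking the symbol stack through each action:
  Action 1: shift 'id' : push -> stack = [id] (size 1)
  Action 2: reduce by F -> id : pop 1, push F -> stack = [F] (size 1)
  Action 3: reduce by T -> F : pop 1, push T -> stack = [T] (size 1)
  Action 4: reduce by E -> T : pop 1, push E -> stack = [E] (size 1)
  Action 5: shift '+' : push -> stack = [E, +] (size 2)
  Action 6: shift 'num' : push -> stack = [E, +, num] (size 3)
Final stack size: 3

3


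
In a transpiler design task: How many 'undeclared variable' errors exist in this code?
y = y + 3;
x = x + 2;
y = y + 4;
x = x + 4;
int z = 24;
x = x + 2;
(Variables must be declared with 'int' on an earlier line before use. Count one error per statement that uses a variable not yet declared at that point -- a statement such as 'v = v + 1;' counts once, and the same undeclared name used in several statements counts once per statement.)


Scanning code line by line:
  Line 1: use 'y' -> ERROR (undeclared)
  Line 2: use 'x' -> ERROR (undeclared)
  Line 3: use 'y' -> ERROR (undeclared)
  Line 4: use 'x' -> ERROR (undeclared)
  Line 5: declare 'z' -> declared = ['z']
  Line 6: use 'x' -> ERROR (undeclared)
Total undeclared variable errors: 5

5


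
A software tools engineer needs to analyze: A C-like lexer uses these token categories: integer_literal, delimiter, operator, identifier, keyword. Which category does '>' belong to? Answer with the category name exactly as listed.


Token: '>'
Checking categories:
  identifier: no
  integer_literal: no
  operator: YES
  keyword: no
  delimiter: no
Category: operator

operator


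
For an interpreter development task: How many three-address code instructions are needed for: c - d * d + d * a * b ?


Expression: c - d * d + d * a * b
Generating three-address code (respecting * over +/- precedence):
  Instruction 1: t1 = d * d
  Instruction 2: t2 = d * a
  Instruction 3: t3 = t2 * b
  Instruction 4: t4 = c - t1
  Instruction 5: t5 = t4 + t3
Total instructions: 5

5


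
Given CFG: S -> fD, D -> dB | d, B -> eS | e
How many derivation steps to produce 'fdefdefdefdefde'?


Grammar: S -> fD, D -> dB | d, B -> eS | e
Deriving 'fdefdefdefdefde':
Step 1: S -> fD => fD
Step 2: D -> dB => fdB
Step 3: B -> eS => fdeS
Step 4: S -> fD => fdefD
Step 5: D -> dB => fdefdB
Step 6: B -> eS => fdefdeS
Step 7: S -> fD => fdefdefD
Step 8: D -> dB => fdefdefdB
Step 9: B -> eS => fdefdefdeS
Step 10: S -> fD => fdefdefdefD
Step 11: D -> dB => fdefdefdefdB
Step 12: B -> eS => fdefdefdefdeS
Step 13: S -> fD => fdefdefdefdefD
Step 14: D -> dB => fdefdefdefdefdB
Step 15: B -> e => fdefdefdefdefde
Total derivation steps: 15

15


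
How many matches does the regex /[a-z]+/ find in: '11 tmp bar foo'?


Pattern: /[a-z]+/ (identifiers)
Input: '11 tmp bar foo'
Scanning for matches:
  Match 1: 'tmp'
  Match 2: 'bar'
  Match 3: 'foo'
Total matches: 3

3


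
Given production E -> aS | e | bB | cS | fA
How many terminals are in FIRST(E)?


Production: E -> aS | e | bB | cS | fA
Examining each alternative for leading terminals:
  E -> aS : first terminal = 'a'
  E -> e : first terminal = 'e'
  E -> bB : first terminal = 'b'
  E -> cS : first terminal = 'c'
  E -> fA : first terminal = 'f'
FIRST(E) = {a, b, c, e, f}
Count: 5

5


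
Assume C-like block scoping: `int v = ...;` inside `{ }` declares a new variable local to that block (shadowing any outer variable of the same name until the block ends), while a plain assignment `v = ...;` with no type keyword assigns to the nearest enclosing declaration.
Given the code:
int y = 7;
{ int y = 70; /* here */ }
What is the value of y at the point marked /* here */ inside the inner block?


Analyzing scoping rules:
Outer scope: declares y = 7
Inner block: 'int y = 70;' declares a NEW y that shadows the outer one
Inside the block the inner declaration is in scope -> 70
Result: 70

70


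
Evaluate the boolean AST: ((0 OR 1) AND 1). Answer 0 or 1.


Step 1: Evaluate inner node
  0 OR 1 = 1
Step 2: Evaluate root node
  1 AND 1 = 1

1


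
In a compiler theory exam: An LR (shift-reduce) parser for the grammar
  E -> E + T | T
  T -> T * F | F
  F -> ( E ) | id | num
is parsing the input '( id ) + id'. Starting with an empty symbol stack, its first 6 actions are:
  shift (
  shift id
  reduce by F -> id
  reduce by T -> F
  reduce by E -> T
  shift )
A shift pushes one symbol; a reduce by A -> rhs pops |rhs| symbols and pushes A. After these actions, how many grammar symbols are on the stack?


Tracking the symbol stack through each action:
  Action 1: shift '(' : push -> stack = [(] (size 1)
  Action 2: shift 'id' : push -> stack = [(, id] (size 2)
  Action 3: reduce by F -> id : pop 1, push F -> stack = [(, F] (size 2)
  Action 4: reduce by T -> F : pop 1, push T -> stack = [(, T] (size 2)
  Action 5: reduce by E -> T : pop 1, push E -> stack = [(, E] (size 2)
  Action 6: shift ')' : push -> stack = [(, E, )] (size 3)
Final stack size: 3

3
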